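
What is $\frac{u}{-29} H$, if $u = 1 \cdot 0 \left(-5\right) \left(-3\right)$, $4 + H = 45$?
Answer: $0$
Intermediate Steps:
$H = 41$ ($H = -4 + 45 = 41$)
$u = 0$ ($u = 0 \left(-5\right) \left(-3\right) = 0 \left(-3\right) = 0$)
$\frac{u}{-29} H = \frac{0}{-29} \cdot 41 = 0 \left(- \frac{1}{29}\right) 41 = 0 \cdot 41 = 0$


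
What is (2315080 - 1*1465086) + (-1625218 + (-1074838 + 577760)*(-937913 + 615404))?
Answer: 160311353478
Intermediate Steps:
(2315080 - 1*1465086) + (-1625218 + (-1074838 + 577760)*(-937913 + 615404)) = (2315080 - 1465086) + (-1625218 - 497078*(-322509)) = 849994 + (-1625218 + 160312128702) = 849994 + 160310503484 = 160311353478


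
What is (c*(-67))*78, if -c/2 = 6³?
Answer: 2257632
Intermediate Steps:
c = -432 (c = -2*6³ = -2*216 = -432)
(c*(-67))*78 = -432*(-67)*78 = 28944*78 = 2257632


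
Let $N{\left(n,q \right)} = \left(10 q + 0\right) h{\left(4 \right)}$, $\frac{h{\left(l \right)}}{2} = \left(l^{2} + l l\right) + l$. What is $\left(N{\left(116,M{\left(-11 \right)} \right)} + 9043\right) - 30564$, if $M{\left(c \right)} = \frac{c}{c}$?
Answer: $-20801$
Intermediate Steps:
$M{\left(c \right)} = 1$
$h{\left(l \right)} = 2 l + 4 l^{2}$ ($h{\left(l \right)} = 2 \left(\left(l^{2} + l l\right) + l\right) = 2 \left(\left(l^{2} + l^{2}\right) + l\right) = 2 \left(2 l^{2} + l\right) = 2 \left(l + 2 l^{2}\right) = 2 l + 4 l^{2}$)
$N{\left(n,q \right)} = 720 q$ ($N{\left(n,q \right)} = \left(10 q + 0\right) 2 \cdot 4 \left(1 + 2 \cdot 4\right) = 10 q 2 \cdot 4 \left(1 + 8\right) = 10 q 2 \cdot 4 \cdot 9 = 10 q 72 = 720 q$)
$\left(N{\left(116,M{\left(-11 \right)} \right)} + 9043\right) - 30564 = \left(720 \cdot 1 + 9043\right) - 30564 = \left(720 + 9043\right) - 30564 = 9763 - 30564 = -20801$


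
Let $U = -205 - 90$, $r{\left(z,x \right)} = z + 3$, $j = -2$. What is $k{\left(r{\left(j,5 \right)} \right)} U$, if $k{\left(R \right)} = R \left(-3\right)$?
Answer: $885$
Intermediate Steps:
$r{\left(z,x \right)} = 3 + z$
$k{\left(R \right)} = - 3 R$
$U = -295$
$k{\left(r{\left(j,5 \right)} \right)} U = - 3 \left(3 - 2\right) \left(-295\right) = \left(-3\right) 1 \left(-295\right) = \left(-3\right) \left(-295\right) = 885$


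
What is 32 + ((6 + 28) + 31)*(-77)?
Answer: -4973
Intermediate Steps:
32 + ((6 + 28) + 31)*(-77) = 32 + (34 + 31)*(-77) = 32 + 65*(-77) = 32 - 5005 = -4973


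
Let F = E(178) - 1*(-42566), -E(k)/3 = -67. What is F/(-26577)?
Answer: -42767/26577 ≈ -1.6092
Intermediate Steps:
E(k) = 201 (E(k) = -3*(-67) = 201)
F = 42767 (F = 201 - 1*(-42566) = 201 + 42566 = 42767)
F/(-26577) = 42767/(-26577) = 42767*(-1/26577) = -42767/26577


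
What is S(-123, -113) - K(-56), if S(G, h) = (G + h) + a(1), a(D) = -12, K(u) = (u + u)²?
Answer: -12792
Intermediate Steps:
K(u) = 4*u² (K(u) = (2*u)² = 4*u²)
S(G, h) = -12 + G + h (S(G, h) = (G + h) - 12 = -12 + G + h)
S(-123, -113) - K(-56) = (-12 - 123 - 113) - 4*(-56)² = -248 - 4*3136 = -248 - 1*12544 = -248 - 12544 = -12792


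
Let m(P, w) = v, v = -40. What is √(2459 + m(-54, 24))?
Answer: √2419 ≈ 49.183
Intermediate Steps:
m(P, w) = -40
√(2459 + m(-54, 24)) = √(2459 - 40) = √2419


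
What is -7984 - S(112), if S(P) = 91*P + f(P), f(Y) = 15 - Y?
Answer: -18079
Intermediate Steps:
S(P) = 15 + 90*P (S(P) = 91*P + (15 - P) = 15 + 90*P)
-7984 - S(112) = -7984 - (15 + 90*112) = -7984 - (15 + 10080) = -7984 - 1*10095 = -7984 - 10095 = -18079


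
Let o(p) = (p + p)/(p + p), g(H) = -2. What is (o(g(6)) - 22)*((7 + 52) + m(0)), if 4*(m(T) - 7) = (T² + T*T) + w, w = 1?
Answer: -5565/4 ≈ -1391.3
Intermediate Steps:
m(T) = 29/4 + T²/2 (m(T) = 7 + ((T² + T*T) + 1)/4 = 7 + ((T² + T²) + 1)/4 = 7 + (2*T² + 1)/4 = 7 + (1 + 2*T²)/4 = 7 + (¼ + T²/2) = 29/4 + T²/2)
o(p) = 1 (o(p) = (2*p)/((2*p)) = (2*p)*(1/(2*p)) = 1)
(o(g(6)) - 22)*((7 + 52) + m(0)) = (1 - 22)*((7 + 52) + (29/4 + (½)*0²)) = -21*(59 + (29/4 + (½)*0)) = -21*(59 + (29/4 + 0)) = -21*(59 + 29/4) = -21*265/4 = -5565/4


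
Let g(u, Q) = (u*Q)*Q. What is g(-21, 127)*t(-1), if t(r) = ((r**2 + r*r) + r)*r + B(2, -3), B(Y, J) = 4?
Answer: -1016127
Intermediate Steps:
g(u, Q) = u*Q**2 (g(u, Q) = (Q*u)*Q = u*Q**2)
t(r) = 4 + r*(r + 2*r**2) (t(r) = ((r**2 + r*r) + r)*r + 4 = ((r**2 + r**2) + r)*r + 4 = (2*r**2 + r)*r + 4 = (r + 2*r**2)*r + 4 = r*(r + 2*r**2) + 4 = 4 + r*(r + 2*r**2))
g(-21, 127)*t(-1) = (-21*127**2)*(4 + (-1)**2 + 2*(-1)**3) = (-21*16129)*(4 + 1 + 2*(-1)) = -338709*(4 + 1 - 2) = -338709*3 = -1016127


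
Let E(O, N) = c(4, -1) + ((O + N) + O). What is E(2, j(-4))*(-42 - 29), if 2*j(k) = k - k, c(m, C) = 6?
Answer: -710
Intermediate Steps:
j(k) = 0 (j(k) = (k - k)/2 = (1/2)*0 = 0)
E(O, N) = 6 + N + 2*O (E(O, N) = 6 + ((O + N) + O) = 6 + ((N + O) + O) = 6 + (N + 2*O) = 6 + N + 2*O)
E(2, j(-4))*(-42 - 29) = (6 + 0 + 2*2)*(-42 - 29) = (6 + 0 + 4)*(-71) = 10*(-71) = -710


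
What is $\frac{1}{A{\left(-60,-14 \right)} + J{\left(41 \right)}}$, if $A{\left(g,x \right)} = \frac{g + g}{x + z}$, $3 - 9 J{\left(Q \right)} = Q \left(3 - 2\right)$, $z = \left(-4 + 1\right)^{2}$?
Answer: $\frac{9}{178} \approx 0.050562$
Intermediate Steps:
$z = 9$ ($z = \left(-3\right)^{2} = 9$)
$J{\left(Q \right)} = \frac{1}{3} - \frac{Q}{9}$ ($J{\left(Q \right)} = \frac{1}{3} - \frac{Q \left(3 - 2\right)}{9} = \frac{1}{3} - \frac{Q 1}{9} = \frac{1}{3} - \frac{Q}{9}$)
$A{\left(g,x \right)} = \frac{2 g}{9 + x}$ ($A{\left(g,x \right)} = \frac{g + g}{x + 9} = \frac{2 g}{9 + x}$)
$\frac{1}{A{\left(-60,-14 \right)} + J{\left(41 \right)}} = \frac{1}{2 \left(-60\right) \frac{1}{9 - 14} + \left(\frac{1}{3} - \frac{41}{9}\right)} = \frac{1}{2 \left(-60\right) \frac{1}{-5} + \left(\frac{1}{3} - \frac{41}{9}\right)} = \frac{1}{2 \left(-60\right) \left(- \frac{1}{5}\right) - \frac{38}{9}} = \frac{1}{24 - \frac{38}{9}} = \frac{1}{\frac{178}{9}} = \frac{9}{178}$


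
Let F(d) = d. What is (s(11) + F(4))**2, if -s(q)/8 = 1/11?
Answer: 1296/121 ≈ 10.711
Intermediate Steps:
s(q) = -8/11
(s(11) + F(4))**2 = (-8/11 + 4)**2 = (36/11)**2 = 1296/121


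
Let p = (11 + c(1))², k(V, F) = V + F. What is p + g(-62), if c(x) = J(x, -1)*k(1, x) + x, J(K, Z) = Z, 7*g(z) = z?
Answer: 638/7 ≈ 91.143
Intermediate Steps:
k(V, F) = F + V
g(z) = z/7
c(x) = -1 (c(x) = -(x + 1) + x = -(1 + x) + x = (-1 - x) + x = -1)
p = 100 (p = (11 - 1)² = 10² = 100)
p + g(-62) = 100 + (⅐)*(-62) = 100 - 62/7 = 638/7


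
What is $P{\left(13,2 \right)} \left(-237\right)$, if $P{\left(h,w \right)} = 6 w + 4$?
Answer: $-3792$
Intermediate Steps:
$P{\left(h,w \right)} = 4 + 6 w$
$P{\left(13,2 \right)} \left(-237\right) = \left(4 + 6 \cdot 2\right) \left(-237\right) = \left(4 + 12\right) \left(-237\right) = 16 \left(-237\right) = -3792$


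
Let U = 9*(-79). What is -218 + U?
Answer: -929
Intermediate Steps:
U = -711
-218 + U = -218 - 711 = -929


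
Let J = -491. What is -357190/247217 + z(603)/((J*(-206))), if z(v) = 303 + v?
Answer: -17952180569/12502505341 ≈ -1.4359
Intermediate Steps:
-357190/247217 + z(603)/((J*(-206))) = -357190/247217 + (303 + 603)/((-491*(-206))) = -357190*1/247217 + 906/101146 = -357190/247217 + 906*(1/101146) = -357190/247217 + 453/50573 = -17952180569/12502505341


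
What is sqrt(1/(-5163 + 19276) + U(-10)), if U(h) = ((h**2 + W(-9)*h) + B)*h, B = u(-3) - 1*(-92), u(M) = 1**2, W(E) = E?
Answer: I*sqrt(563670242157)/14113 ≈ 53.198*I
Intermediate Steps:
u(M) = 1
B = 93 (B = 1 - 1*(-92) = 1 + 92 = 93)
U(h) = h*(93 + h**2 - 9*h) (U(h) = ((h**2 - 9*h) + 93)*h = (93 + h**2 - 9*h)*h = h*(93 + h**2 - 9*h))
sqrt(1/(-5163 + 19276) + U(-10)) = sqrt(1/(-5163 + 19276) - 10*(93 + (-10)**2 - 9*(-10))) = sqrt(1/14113 - 10*(93 + 100 + 90)) = sqrt(1/14113 - 10*283) = sqrt(1/14113 - 2830) = sqrt(-39939789/14113) = I*sqrt(563670242157)/14113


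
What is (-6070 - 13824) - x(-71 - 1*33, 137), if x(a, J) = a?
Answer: -19790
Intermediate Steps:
(-6070 - 13824) - x(-71 - 1*33, 137) = (-6070 - 13824) - (-71 - 1*33) = -19894 - (-71 - 33) = -19894 - 1*(-104) = -19894 + 104 = -19790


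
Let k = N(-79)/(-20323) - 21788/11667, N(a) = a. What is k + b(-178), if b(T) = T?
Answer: -42647178329/237108441 ≈ -179.86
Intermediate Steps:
k = -441875831/237108441 (k = -79/(-20323) - 21788/11667 = -79*(-1/20323) - 21788*1/11667 = 79/20323 - 21788/11667 = -441875831/237108441 ≈ -1.8636)
k + b(-178) = -441875831/237108441 - 178 = -42647178329/237108441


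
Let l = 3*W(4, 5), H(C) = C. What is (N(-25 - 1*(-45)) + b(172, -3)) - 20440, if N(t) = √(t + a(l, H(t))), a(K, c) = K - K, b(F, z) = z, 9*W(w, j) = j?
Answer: -20443 + 2*√5 ≈ -20439.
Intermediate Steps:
W(w, j) = j/9
l = 5/3 (l = 3*((⅑)*5) = 3*(5/9) = 5/3 ≈ 1.6667)
a(K, c) = 0
N(t) = √t (N(t) = √(t + 0) = √t)
(N(-25 - 1*(-45)) + b(172, -3)) - 20440 = (√(-25 - 1*(-45)) - 3) - 20440 = (√(-25 + 45) - 3) - 20440 = (√20 - 3) - 20440 = (2*√5 - 3) - 20440 = (-3 + 2*√5) - 20440 = -20443 + 2*√5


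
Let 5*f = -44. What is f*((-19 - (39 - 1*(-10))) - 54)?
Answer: 5368/5 ≈ 1073.6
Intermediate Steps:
f = -44/5 (f = (⅕)*(-44) = -44/5 ≈ -8.8000)
f*((-19 - (39 - 1*(-10))) - 54) = -44*((-19 - (39 - 1*(-10))) - 54)/5 = -44*((-19 - (39 + 10)) - 54)/5 = -44*((-19 - 1*49) - 54)/5 = -44*((-19 - 49) - 54)/5 = -44*(-68 - 54)/5 = -44/5*(-122) = 5368/5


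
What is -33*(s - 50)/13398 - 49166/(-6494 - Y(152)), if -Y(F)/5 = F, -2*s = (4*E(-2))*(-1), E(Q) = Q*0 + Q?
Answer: 83078/9541 ≈ 8.7075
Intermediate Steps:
E(Q) = Q (E(Q) = 0 + Q = Q)
s = -4 (s = -4*(-2)*(-1)/2 = -(-4)*(-1) = -½*8 = -4)
Y(F) = -5*F
-33*(s - 50)/13398 - 49166/(-6494 - Y(152)) = -33*(-4 - 50)/13398 - 49166/(-6494 - (-5)*152) = -33*(-54)*(1/13398) - 49166/(-6494 - 1*(-760)) = 1782*(1/13398) - 49166/(-6494 + 760) = 27/203 - 49166/(-5734) = 27/203 - 49166*(-1/5734) = 27/203 + 403/47 = 83078/9541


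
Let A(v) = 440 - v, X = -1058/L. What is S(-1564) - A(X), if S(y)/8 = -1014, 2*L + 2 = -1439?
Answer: -12321316/1441 ≈ -8550.5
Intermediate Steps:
L = -1441/2 (L = -1 + (½)*(-1439) = -1 - 1439/2 = -1441/2 ≈ -720.50)
S(y) = -8112 (S(y) = 8*(-1014) = -8112)
X = 2116/1441 (X = -1058/(-1441/2) = -1058*(-2/1441) = 2116/1441 ≈ 1.4684)
S(-1564) - A(X) = -8112 - (440 - 1*2116/1441) = -8112 - (440 - 2116/1441) = -8112 - 1*631924/1441 = -8112 - 631924/1441 = -12321316/1441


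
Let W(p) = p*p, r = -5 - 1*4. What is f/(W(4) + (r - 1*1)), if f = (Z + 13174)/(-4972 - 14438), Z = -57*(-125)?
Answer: -20299/116460 ≈ -0.17430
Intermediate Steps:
Z = 7125
r = -9 (r = -5 - 4 = -9)
f = -20299/19410 (f = (7125 + 13174)/(-4972 - 14438) = 20299/(-19410) = 20299*(-1/19410) = -20299/19410 ≈ -1.0458)
W(p) = p²
f/(W(4) + (r - 1*1)) = -20299/(19410*(4² + (-9 - 1*1))) = -20299/(19410*(16 + (-9 - 1))) = -20299/(19410*(16 - 10)) = -20299/19410/6 = -20299/19410*⅙ = -20299/116460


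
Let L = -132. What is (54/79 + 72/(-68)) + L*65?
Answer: -11523444/1343 ≈ -8580.4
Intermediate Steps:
(54/79 + 72/(-68)) + L*65 = (54/79 + 72/(-68)) - 132*65 = (54*(1/79) + 72*(-1/68)) - 8580 = (54/79 - 18/17) - 8580 = -504/1343 - 8580 = -11523444/1343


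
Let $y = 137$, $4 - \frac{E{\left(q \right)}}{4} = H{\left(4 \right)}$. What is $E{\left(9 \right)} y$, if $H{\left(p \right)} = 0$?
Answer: $2192$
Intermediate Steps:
$E{\left(q \right)} = 16$ ($E{\left(q \right)} = 16 - 0 = 16 + 0 = 16$)
$E{\left(9 \right)} y = 16 \cdot 137 = 2192$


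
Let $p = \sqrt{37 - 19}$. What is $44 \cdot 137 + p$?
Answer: $6028 + 3 \sqrt{2} \approx 6032.2$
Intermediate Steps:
$p = 3 \sqrt{2}$ ($p = \sqrt{18} = 3 \sqrt{2} \approx 4.2426$)
$44 \cdot 137 + p = 44 \cdot 137 + 3 \sqrt{2} = 6028 + 3 \sqrt{2}$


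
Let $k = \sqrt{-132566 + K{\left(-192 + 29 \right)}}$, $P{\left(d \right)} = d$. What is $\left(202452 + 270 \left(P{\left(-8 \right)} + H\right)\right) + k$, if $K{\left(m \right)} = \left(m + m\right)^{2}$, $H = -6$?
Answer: $198672 + i \sqrt{26290} \approx 1.9867 \cdot 10^{5} + 162.14 i$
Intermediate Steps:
$K{\left(m \right)} = 4 m^{2}$ ($K{\left(m \right)} = \left(2 m\right)^{2} = 4 m^{2}$)
$k = i \sqrt{26290}$ ($k = \sqrt{-132566 + 4 \left(-192 + 29\right)^{2}} = \sqrt{-132566 + 4 \left(-163\right)^{2}} = \sqrt{-132566 + 4 \cdot 26569} = \sqrt{-132566 + 106276} = \sqrt{-26290} = i \sqrt{26290} \approx 162.14 i$)
$\left(202452 + 270 \left(P{\left(-8 \right)} + H\right)\right) + k = \left(202452 + 270 \left(-8 - 6\right)\right) + i \sqrt{26290} = \left(202452 + 270 \left(-14\right)\right) + i \sqrt{26290} = \left(202452 - 3780\right) + i \sqrt{26290} = 198672 + i \sqrt{26290}$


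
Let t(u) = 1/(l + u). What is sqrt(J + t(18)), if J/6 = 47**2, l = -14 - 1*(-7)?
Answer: sqrt(1603745)/11 ≈ 115.13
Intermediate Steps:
l = -7 (l = -14 + 7 = -7)
t(u) = 1/(-7 + u)
J = 13254 (J = 6*47**2 = 6*2209 = 13254)
sqrt(J + t(18)) = sqrt(13254 + 1/(-7 + 18)) = sqrt(13254 + 1/11) = sqrt(145795/11) = sqrt(1603745)/11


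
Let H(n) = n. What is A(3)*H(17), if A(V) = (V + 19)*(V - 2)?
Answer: 374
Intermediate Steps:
A(V) = (-2 + V)*(19 + V) (A(V) = (19 + V)*(-2 + V) = (-2 + V)*(19 + V))
A(3)*H(17) = (-38 + 3² + 17*3)*17 = (-38 + 9 + 51)*17 = 22*17 = 374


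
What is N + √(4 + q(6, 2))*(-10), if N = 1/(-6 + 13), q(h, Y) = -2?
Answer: ⅐ - 10*√2 ≈ -13.999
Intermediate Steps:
N = ⅐ (N = 1/7 = ⅐ ≈ 0.14286)
N + √(4 + q(6, 2))*(-10) = ⅐ + √(4 - 2)*(-10) = ⅐ + √2*(-10) = ⅐ - 10*√2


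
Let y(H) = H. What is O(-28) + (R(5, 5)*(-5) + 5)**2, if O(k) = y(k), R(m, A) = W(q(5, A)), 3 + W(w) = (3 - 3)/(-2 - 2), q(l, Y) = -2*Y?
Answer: 372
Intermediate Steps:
W(w) = -3 (W(w) = -3 + (3 - 3)/(-2 - 2) = -3 + 0/(-4) = -3 + 0*(-1/4) = -3 + 0 = -3)
R(m, A) = -3
O(k) = k
O(-28) + (R(5, 5)*(-5) + 5)**2 = -28 + (-3*(-5) + 5)**2 = -28 + (15 + 5)**2 = -28 + 20**2 = -28 + 400 = 372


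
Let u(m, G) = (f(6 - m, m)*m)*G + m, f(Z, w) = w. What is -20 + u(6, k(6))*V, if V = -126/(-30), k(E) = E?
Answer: 4562/5 ≈ 912.40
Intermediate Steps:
u(m, G) = m + G*m**2 (u(m, G) = (m*m)*G + m = m**2*G + m = G*m**2 + m = m + G*m**2)
V = 21/5 (V = -126*(-1/30) = 21/5 ≈ 4.2000)
-20 + u(6, k(6))*V = -20 + (6*(1 + 6*6))*(21/5) = -20 + (6*(1 + 36))*(21/5) = -20 + (6*37)*(21/5) = -20 + 222*(21/5) = -20 + 4662/5 = 4562/5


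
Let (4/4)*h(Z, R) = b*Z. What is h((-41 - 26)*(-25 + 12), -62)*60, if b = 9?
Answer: 470340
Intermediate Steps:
h(Z, R) = 9*Z
h((-41 - 26)*(-25 + 12), -62)*60 = (9*((-41 - 26)*(-25 + 12)))*60 = (9*(-67*(-13)))*60 = (9*871)*60 = 7839*60 = 470340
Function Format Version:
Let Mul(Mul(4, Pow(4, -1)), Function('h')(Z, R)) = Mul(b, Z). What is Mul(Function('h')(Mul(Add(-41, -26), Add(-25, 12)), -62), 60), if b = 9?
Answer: 470340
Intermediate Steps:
Function('h')(Z, R) = Mul(9, Z)
Mul(Function('h')(Mul(Add(-41, -26), Add(-25, 12)), -62), 60) = Mul(Mul(9, Mul(Add(-41, -26), Add(-25, 12))), 60) = Mul(Mul(9, Mul(-67, -13)), 60) = Mul(Mul(9, 871), 60) = Mul(7839, 60) = 470340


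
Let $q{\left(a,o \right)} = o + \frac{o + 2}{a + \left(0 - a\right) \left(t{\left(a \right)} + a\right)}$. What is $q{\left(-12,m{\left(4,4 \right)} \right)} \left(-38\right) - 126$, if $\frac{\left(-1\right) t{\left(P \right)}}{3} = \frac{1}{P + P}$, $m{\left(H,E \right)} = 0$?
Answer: $- \frac{38782}{309} \approx -125.51$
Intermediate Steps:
$t{\left(P \right)} = - \frac{3}{2 P}$ ($t{\left(P \right)} = - \frac{3}{P + P} = - \frac{3}{2 P}$)
$q{\left(a,o \right)} = o + \frac{2 + o}{a - a \left(a - \frac{3}{2 a}\right)}$ ($q{\left(a,o \right)} = o + \frac{o + 2}{a + \left(0 - a\right) \left(- \frac{3}{2 a} + a\right)} = o + \frac{2 + o}{a + - a \left(a - \frac{3}{2 a}\right)} = o + \frac{2 + o}{a - a \left(a - \frac{3}{2 a}\right)}$)
$q{\left(-12,m{\left(4,4 \right)} \right)} \left(-38\right) - 126 = \frac{4 + 5 \cdot 0 - 0 \left(-12\right)^{2} + 2 \left(-12\right) 0}{3 + 2 \left(-12\right) \left(1 - -12\right)} \left(-38\right) - 126 = \frac{4 + 0 - 0 \cdot 144 + 0}{3 + 2 \left(-12\right) \left(1 + 12\right)} \left(-38\right) - 126 = \frac{4 + 0 + 0 + 0}{3 + 2 \left(-12\right) 13} \left(-38\right) - 126 = \frac{1}{3 - 312} \cdot 4 \left(-38\right) - 126 = \frac{1}{-309} \cdot 4 \left(-38\right) - 126 = \left(- \frac{1}{309}\right) 4 \left(-38\right) - 126 = \left(- \frac{4}{309}\right) \left(-38\right) - 126 = \frac{152}{309} - 126 = - \frac{38782}{309}$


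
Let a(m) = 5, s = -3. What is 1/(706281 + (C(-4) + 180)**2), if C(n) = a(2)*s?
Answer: 1/733506 ≈ 1.3633e-6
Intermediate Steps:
C(n) = -15 (C(n) = 5*(-3) = -15)
1/(706281 + (C(-4) + 180)**2) = 1/(706281 + (-15 + 180)**2) = 1/(706281 + 165**2) = 1/(706281 + 27225) = 1/733506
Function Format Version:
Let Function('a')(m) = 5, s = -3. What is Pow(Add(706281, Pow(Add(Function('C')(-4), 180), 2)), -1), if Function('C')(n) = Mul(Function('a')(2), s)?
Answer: Rational(1, 733506) ≈ 1.3633e-6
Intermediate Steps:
Function('C')(n) = -15 (Function('C')(n) = Mul(5, -3) = -15)
Pow(Add(706281, Pow(Add(Function('C')(-4), 180), 2)), -1) = Pow(Add(706281, Pow(Add(-15, 180), 2)), -1) = Pow(Add(706281, Pow(165, 2)), -1) = Pow(Add(706281, 27225), -1) = Pow(733506, -1) = Rational(1, 733506)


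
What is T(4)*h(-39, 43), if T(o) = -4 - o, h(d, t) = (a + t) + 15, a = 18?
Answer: -608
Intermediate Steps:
h(d, t) = 33 + t (h(d, t) = (18 + t) + 15 = 33 + t)
T(4)*h(-39, 43) = (-4 - 1*4)*(33 + 43) = (-4 - 4)*76 = -8*76 = -608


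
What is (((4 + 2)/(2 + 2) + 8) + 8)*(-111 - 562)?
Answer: -23555/2 ≈ -11778.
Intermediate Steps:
(((4 + 2)/(2 + 2) + 8) + 8)*(-111 - 562) = ((6/4 + 8) + 8)*(-673) = ((6*(1/4) + 8) + 8)*(-673) = ((3/2 + 8) + 8)*(-673) = (19/2 + 8)*(-673) = (35/2)*(-673) = -23555/2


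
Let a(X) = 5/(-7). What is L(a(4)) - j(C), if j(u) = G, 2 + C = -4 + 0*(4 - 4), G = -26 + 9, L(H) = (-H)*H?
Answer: 808/49 ≈ 16.490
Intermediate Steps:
a(X) = -5/7 (a(X) = 5*(-1/7) = -5/7)
L(H) = -H**2
G = -17
C = -6 (C = -2 + (-4 + 0*(4 - 4)) = -2 + (-4 + 0*0) = -2 + (-4 + 0) = -2 - 4 = -6)
j(u) = -17
L(a(4)) - j(C) = -(-5/7)**2 - 1*(-17) = -1*25/49 + 17 = -25/49 + 17 = 808/49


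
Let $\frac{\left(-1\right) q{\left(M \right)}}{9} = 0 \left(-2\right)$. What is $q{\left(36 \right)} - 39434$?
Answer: $-39434$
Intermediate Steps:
$q{\left(M \right)} = 0$ ($q{\left(M \right)} = - 9 \cdot 0 \left(-2\right) = \left(-9\right) 0 = 0$)
$q{\left(36 \right)} - 39434 = 0 - 39434 = -39434$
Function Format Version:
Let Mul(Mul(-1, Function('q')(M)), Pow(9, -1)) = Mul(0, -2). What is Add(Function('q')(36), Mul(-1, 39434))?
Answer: -39434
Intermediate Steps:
Function('q')(M) = 0 (Function('q')(M) = Mul(-9, Mul(0, -2)) = Mul(-9, 0) = 0)
Add(Function('q')(36), Mul(-1, 39434)) = Add(0, Mul(-1, 39434)) = Add(0, -39434) = -39434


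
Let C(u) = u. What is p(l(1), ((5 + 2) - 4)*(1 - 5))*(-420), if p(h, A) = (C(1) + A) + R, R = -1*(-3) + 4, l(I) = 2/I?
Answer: 1680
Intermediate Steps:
R = 7 (R = 3 + 4 = 7)
p(h, A) = 8 + A (p(h, A) = (1 + A) + 7 = 8 + A)
p(l(1), ((5 + 2) - 4)*(1 - 5))*(-420) = (8 + ((5 + 2) - 4)*(1 - 5))*(-420) = (8 + (7 - 4)*(-4))*(-420) = (8 + 3*(-4))*(-420) = (8 - 12)*(-420) = -4*(-420) = 1680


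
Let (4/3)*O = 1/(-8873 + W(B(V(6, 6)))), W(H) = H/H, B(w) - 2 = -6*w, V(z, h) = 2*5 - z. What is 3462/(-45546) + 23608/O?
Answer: -6359745145795/22773 ≈ -2.7927e+8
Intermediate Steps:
V(z, h) = 10 - z
B(w) = 2 - 6*w
W(H) = 1
O = -3/35488 (O = 3/(4*(-8873 + 1)) = (¾)/(-8872) = (¾)*(-1/8872) = -3/35488 ≈ -8.4536e-5)
3462/(-45546) + 23608/O = 3462/(-45546) + 23608/(-3/35488) = 3462*(-1/45546) + 23608*(-35488/3) = -577/7591 - 837800704/3 = -6359745145795/22773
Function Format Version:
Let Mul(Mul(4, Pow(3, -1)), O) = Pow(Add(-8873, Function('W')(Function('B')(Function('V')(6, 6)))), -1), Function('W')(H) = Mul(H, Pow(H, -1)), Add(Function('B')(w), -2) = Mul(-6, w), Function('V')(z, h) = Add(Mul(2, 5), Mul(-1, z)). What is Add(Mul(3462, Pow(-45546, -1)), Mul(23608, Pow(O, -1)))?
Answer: Rational(-6359745145795, 22773) ≈ -2.7927e+8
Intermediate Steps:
Function('V')(z, h) = Add(10, Mul(-1, z))
Function('B')(w) = Add(2, Mul(-6, w))
Function('W')(H) = 1
O = Rational(-3, 35488) (O = Mul(Rational(3, 4), Pow(Add(-8873, 1), -1)) = Mul(Rational(3, 4), Pow(-8872, -1)) = Mul(Rational(3, 4), Rational(-1, 8872)) = Rational(-3, 35488) ≈ -8.4536e-5)
Add(Mul(3462, Pow(-45546, -1)), Mul(23608, Pow(O, -1))) = Add(Mul(3462, Pow(-45546, -1)), Mul(23608, Pow(Rational(-3, 35488), -1))) = Add(Mul(3462, Rational(-1, 45546)), Mul(23608, Rational(-35488, 3))) = Add(Rational(-577, 7591), Rational(-837800704, 3)) = Rational(-6359745145795, 22773)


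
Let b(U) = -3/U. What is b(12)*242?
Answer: -121/2 ≈ -60.500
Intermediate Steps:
b(12)*242 = -3/12*242 = -3*1/12*242 = -1/4*242 = -121/2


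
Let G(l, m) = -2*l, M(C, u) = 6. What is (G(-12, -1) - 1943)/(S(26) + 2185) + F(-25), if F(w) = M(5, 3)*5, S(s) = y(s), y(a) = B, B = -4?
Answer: 63511/2181 ≈ 29.120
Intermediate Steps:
y(a) = -4
S(s) = -4
F(w) = 30 (F(w) = 6*5 = 30)
(G(-12, -1) - 1943)/(S(26) + 2185) + F(-25) = (-2*(-12) - 1943)/(-4 + 2185) + 30 = (24 - 1943)/2181 + 30 = -1919*1/2181 + 30 = -1919/2181 + 30 = 63511/2181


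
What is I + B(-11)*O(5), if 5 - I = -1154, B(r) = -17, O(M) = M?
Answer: 1074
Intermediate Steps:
I = 1159 (I = 5 - 1*(-1154) = 5 + 1154 = 1159)
I + B(-11)*O(5) = 1159 - 17*5 = 1159 - 85 = 1074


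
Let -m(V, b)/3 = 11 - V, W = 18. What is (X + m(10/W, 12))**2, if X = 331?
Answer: 808201/9 ≈ 89800.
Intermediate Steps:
m(V, b) = -33 + 3*V (m(V, b) = -3*(11 - V) = -33 + 3*V)
(X + m(10/W, 12))**2 = (331 + (-33 + 3*(10/18)))**2 = (331 + (-33 + 3*(10*(1/18))))**2 = (331 + (-33 + 3*(5/9)))**2 = (331 + (-33 + 5/3))**2 = (331 - 94/3)**2 = (899/3)**2 = 808201/9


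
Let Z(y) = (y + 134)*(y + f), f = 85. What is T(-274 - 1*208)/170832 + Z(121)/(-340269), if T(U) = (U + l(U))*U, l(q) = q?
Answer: 6213812723/2422034742 ≈ 2.5655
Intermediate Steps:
Z(y) = (85 + y)*(134 + y) (Z(y) = (y + 134)*(y + 85) = (134 + y)*(85 + y) = (85 + y)*(134 + y))
T(U) = 2*U² (T(U) = (U + U)*U = (2*U)*U = 2*U²)
T(-274 - 1*208)/170832 + Z(121)/(-340269) = (2*(-274 - 1*208)²)/170832 + (11390 + 121² + 219*121)/(-340269) = (2*(-274 - 208)²)*(1/170832) + (11390 + 14641 + 26499)*(-1/340269) = (2*(-482)²)*(1/170832) + 52530*(-1/340269) = (2*232324)*(1/170832) - 17510/113423 = 464648*(1/170832) - 17510/113423 = 58081/21354 - 17510/113423 = 6213812723/2422034742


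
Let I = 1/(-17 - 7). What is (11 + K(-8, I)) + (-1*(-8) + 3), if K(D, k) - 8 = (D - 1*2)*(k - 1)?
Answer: 485/12 ≈ 40.417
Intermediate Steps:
I = -1/24 (I = 1/(-24) = -1/24 ≈ -0.041667)
K(D, k) = 8 + (-1 + k)*(-2 + D) (K(D, k) = 8 + (D - 1*2)*(k - 1) = 8 + (D - 2)*(-1 + k) = 8 + (-2 + D)*(-1 + k) = 8 + (-1 + k)*(-2 + D))
(11 + K(-8, I)) + (-1*(-8) + 3) = (11 + (10 - 1*(-8) - 2*(-1/24) - 8*(-1/24))) + (-1*(-8) + 3) = (11 + (10 + 8 + 1/12 + ⅓)) + (8 + 3) = (11 + 221/12) + 11 = 353/12 + 11 = 485/12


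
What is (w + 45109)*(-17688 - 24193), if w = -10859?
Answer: -1434424250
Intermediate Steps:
(w + 45109)*(-17688 - 24193) = (-10859 + 45109)*(-17688 - 24193) = 34250*(-41881) = -1434424250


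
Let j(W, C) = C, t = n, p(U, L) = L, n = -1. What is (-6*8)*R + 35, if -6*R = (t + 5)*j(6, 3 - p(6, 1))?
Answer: 99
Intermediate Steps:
t = -1
R = -4/3 (R = -(-1 + 5)*(3 - 1*1)/6 = -2*(3 - 1)/3 = -2*2/3 = -1/6*8 = -4/3 ≈ -1.3333)
(-6*8)*R + 35 = -6*8*(-4/3) + 35 = -1*48*(-4/3) + 35 = -48*(-4/3) + 35 = 64 + 35 = 99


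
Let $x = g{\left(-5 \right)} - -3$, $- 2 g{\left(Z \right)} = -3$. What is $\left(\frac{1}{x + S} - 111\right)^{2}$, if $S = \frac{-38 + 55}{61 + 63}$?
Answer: $\frac{4057817401}{330625} \approx 12273.0$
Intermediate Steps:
$g{\left(Z \right)} = \frac{3}{2}$ ($g{\left(Z \right)} = \left(- \frac{1}{2}\right) \left(-3\right) = \frac{3}{2}$)
$S = \frac{17}{124} \approx 0.1371$
$x = \frac{9}{2}$ ($x = \frac{3}{2} - -3 = \frac{3}{2} + 3 = \frac{9}{2} \approx 4.5$)
$\left(\frac{1}{x + S} - 111\right)^{2} = \left(\frac{1}{\frac{9}{2} + \frac{17}{124}} - 111\right)^{2} = \left(\frac{1}{\frac{575}{124}} - 111\right)^{2} = \left(\frac{124}{575} - 111\right)^{2} = \left(- \frac{63701}{575}\right)^{2} = \frac{4057817401}{330625}$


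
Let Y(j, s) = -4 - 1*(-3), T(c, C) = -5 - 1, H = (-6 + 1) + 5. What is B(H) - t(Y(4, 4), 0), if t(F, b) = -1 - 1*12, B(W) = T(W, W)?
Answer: 7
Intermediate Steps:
H = 0 (H = -5 + 5 = 0)
T(c, C) = -6
Y(j, s) = -1 (Y(j, s) = -4 + 3 = -1)
B(W) = -6
t(F, b) = -13 (t(F, b) = -1 - 12 = -13)
B(H) - t(Y(4, 4), 0) = -6 - 1*(-13) = -6 + 13 = 7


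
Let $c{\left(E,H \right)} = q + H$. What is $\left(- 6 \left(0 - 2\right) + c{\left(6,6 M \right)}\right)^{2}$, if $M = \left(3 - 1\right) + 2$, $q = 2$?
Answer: $1444$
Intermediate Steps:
$M = 4$ ($M = 2 + 2 = 4$)
$c{\left(E,H \right)} = 2 + H$
$\left(- 6 \left(0 - 2\right) + c{\left(6,6 M \right)}\right)^{2} = \left(- 6 \left(0 - 2\right) + \left(2 + 6 \cdot 4\right)\right)^{2} = \left(\left(-6\right) \left(-2\right) + \left(2 + 24\right)\right)^{2} = \left(12 + 26\right)^{2} = 38^{2} = 1444$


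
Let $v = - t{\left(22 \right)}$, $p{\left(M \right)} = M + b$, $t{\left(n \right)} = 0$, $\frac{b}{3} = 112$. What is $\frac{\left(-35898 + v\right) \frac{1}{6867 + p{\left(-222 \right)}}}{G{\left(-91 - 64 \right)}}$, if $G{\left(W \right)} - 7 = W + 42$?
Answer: $\frac{5983}{123331} \approx 0.048512$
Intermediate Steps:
$b = 336$ ($b = 3 \cdot 112 = 336$)
$p{\left(M \right)} = 336 + M$ ($p{\left(M \right)} = M + 336 = 336 + M$)
$v = 0$ ($v = \left(-1\right) 0 = 0$)
$G{\left(W \right)} = 49 + W$ ($G{\left(W \right)} = 7 + \left(W + 42\right) = 7 + \left(42 + W\right) = 49 + W$)
$\frac{\left(-35898 + v\right) \frac{1}{6867 + p{\left(-222 \right)}}}{G{\left(-91 - 64 \right)}} = \frac{\left(-35898 + 0\right) \frac{1}{6867 + \left(336 - 222\right)}}{49 - 155} = \frac{\left(-35898\right) \frac{1}{6867 + 114}}{49 - 155} = \frac{\left(-35898\right) \frac{1}{6981}}{49 - 155} = \frac{\left(-35898\right) \frac{1}{6981}}{-106} = \left(- \frac{11966}{2327}\right) \left(- \frac{1}{106}\right) = \frac{5983}{123331}$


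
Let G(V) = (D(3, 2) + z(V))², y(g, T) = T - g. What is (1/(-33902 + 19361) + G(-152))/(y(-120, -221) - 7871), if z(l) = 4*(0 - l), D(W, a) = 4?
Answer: -5446244303/115920852 ≈ -46.982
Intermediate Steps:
z(l) = -4*l (z(l) = 4*(-l) = -4*l)
G(V) = (4 - 4*V)²
(1/(-33902 + 19361) + G(-152))/(y(-120, -221) - 7871) = (1/(-33902 + 19361) + 16*(-1 - 152)²)/((-221 - 1*(-120)) - 7871) = (1/(-14541) + 16*(-153)²)/((-221 + 120) - 7871) = (-1/14541 + 16*23409)/(-101 - 7871) = (-1/14541 + 374544)/(-7972) = (5446244303/14541)*(-1/7972) = -5446244303/115920852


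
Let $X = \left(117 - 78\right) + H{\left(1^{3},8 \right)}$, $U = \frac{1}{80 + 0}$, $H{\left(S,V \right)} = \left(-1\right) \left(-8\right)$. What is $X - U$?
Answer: $\frac{3759}{80} \approx 46.987$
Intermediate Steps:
$H{\left(S,V \right)} = 8$
$U = \frac{1}{80} \approx 0.0125$
$X = 47$ ($X = \left(117 - 78\right) + 8 = 39 + 8 = 47$)
$X - U = 47 - \frac{1}{80} = \frac{3759}{80}$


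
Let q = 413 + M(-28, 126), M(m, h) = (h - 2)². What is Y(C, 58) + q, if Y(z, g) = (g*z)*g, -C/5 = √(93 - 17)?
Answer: 15789 - 33640*√19 ≈ -1.3084e+5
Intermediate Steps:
M(m, h) = (-2 + h)²
C = -10*√19 (C = -5*√(93 - 17) = -10*√19 ≈ -43.589)
Y(z, g) = z*g²
q = 15789 (q = 413 + (-2 + 126)² = 413 + 124² = 413 + 15376 = 15789)
Y(C, 58) + q = -10*√19*58² + 15789 = -10*√19*3364 + 15789 = -33640*√19 + 15789 = 15789 - 33640*√19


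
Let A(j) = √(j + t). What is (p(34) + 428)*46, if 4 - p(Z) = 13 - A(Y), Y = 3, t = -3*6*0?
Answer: 19274 + 46*√3 ≈ 19354.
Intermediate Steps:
t = 0 (t = -18*0 = 0)
A(j) = √j (A(j) = √(j + 0) = √j)
p(Z) = -9 + √3 (p(Z) = 4 - (13 - √3) = 4 + (-13 + √3) = -9 + √3)
(p(34) + 428)*46 = ((-9 + √3) + 428)*46 = (419 + √3)*46 = 19274 + 46*√3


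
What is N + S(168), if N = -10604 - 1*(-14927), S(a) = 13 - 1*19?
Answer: 4317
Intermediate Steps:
S(a) = -6 (S(a) = 13 - 19 = -6)
N = 4323 (N = -10604 + 14927 = 4323)
N + S(168) = 4323 - 6 = 4317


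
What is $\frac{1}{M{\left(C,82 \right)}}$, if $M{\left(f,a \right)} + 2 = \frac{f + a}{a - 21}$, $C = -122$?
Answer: $- \frac{61}{162} \approx -0.37654$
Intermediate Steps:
$M{\left(f,a \right)} = -2 + \frac{a + f}{-21 + a}$ ($M{\left(f,a \right)} = -2 + \frac{f + a}{a - 21} = -2 + \frac{a + f}{-21 + a}$)
$\frac{1}{M{\left(C,82 \right)}} = \frac{1}{\frac{1}{-21 + 82} \left(42 - 122 - 82\right)} = \frac{1}{\frac{1}{61} \left(42 - 122 - 82\right)} = \frac{1}{\frac{1}{61} \left(-162\right)} = \frac{1}{- \frac{162}{61}} = - \frac{61}{162}$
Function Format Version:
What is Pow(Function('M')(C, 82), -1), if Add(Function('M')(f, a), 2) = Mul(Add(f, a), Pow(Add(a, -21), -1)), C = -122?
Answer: Rational(-61, 162) ≈ -0.37654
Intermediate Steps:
Function('M')(f, a) = Add(-2, Mul(Pow(Add(-21, a), -1), Add(a, f))) (Function('M')(f, a) = Add(-2, Mul(Add(f, a), Pow(Add(a, -21), -1))) = Add(-2, Mul(Add(a, f), Pow(Add(-21, a), -1))) = Add(-2, Mul(Pow(Add(-21, a), -1), Add(a, f))))
Pow(Function('M')(C, 82), -1) = Pow(Mul(Pow(Add(-21, 82), -1), Add(42, -122, Mul(-1, 82))), -1) = Pow(Mul(Pow(61, -1), Add(42, -122, -82)), -1) = Pow(Mul(Rational(1, 61), -162), -1) = Pow(Rational(-162, 61), -1) = Rational(-61, 162)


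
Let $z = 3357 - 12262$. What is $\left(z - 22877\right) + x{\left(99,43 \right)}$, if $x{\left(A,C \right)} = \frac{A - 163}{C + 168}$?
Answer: $- \frac{6706066}{211} \approx -31782.0$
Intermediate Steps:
$x{\left(A,C \right)} = \frac{-163 + A}{168 + C}$
$z = -8905$
$\left(z - 22877\right) + x{\left(99,43 \right)} = \left(-8905 - 22877\right) + \frac{-163 + 99}{168 + 43} = -31782 + \frac{1}{211} \left(-64\right) = -31782 - \frac{64}{211} = - \frac{6706066}{211}$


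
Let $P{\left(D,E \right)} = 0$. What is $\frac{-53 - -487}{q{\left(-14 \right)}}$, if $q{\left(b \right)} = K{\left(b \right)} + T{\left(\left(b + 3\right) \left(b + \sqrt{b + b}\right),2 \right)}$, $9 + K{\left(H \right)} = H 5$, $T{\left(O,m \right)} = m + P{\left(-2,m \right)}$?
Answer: $- \frac{62}{11} \approx -5.6364$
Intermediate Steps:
$T{\left(O,m \right)} = m$ ($T{\left(O,m \right)} = m + 0 = m$)
$K{\left(H \right)} = -9 + 5 H$ ($K{\left(H \right)} = -9 + H 5 = -9 + 5 H$)
$q{\left(b \right)} = -7 + 5 b$ ($q{\left(b \right)} = \left(-9 + 5 b\right) + 2 = -7 + 5 b$)
$\frac{-53 - -487}{q{\left(-14 \right)}} = \frac{-53 - -487}{-7 + 5 \left(-14\right)} = \frac{-53 + 487}{-7 - 70} = \frac{434}{-77} = 434 \left(- \frac{1}{77}\right) = - \frac{62}{11}$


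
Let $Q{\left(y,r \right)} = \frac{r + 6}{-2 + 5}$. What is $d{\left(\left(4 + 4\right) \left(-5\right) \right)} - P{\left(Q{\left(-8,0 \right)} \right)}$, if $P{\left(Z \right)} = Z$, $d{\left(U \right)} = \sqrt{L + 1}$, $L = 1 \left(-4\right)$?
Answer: $-2 + i \sqrt{3} \approx -2.0 + 1.732 i$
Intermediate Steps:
$L = -4$
$Q{\left(y,r \right)} = 2 + \frac{r}{3}$ ($Q{\left(y,r \right)} = \frac{6 + r}{3} = \left(6 + r\right) \frac{1}{3} = 2 + \frac{r}{3}$)
$d{\left(U \right)} = i \sqrt{3}$ ($d{\left(U \right)} = \sqrt{-4 + 1} = \sqrt{-3} = i \sqrt{3}$)
$d{\left(\left(4 + 4\right) \left(-5\right) \right)} - P{\left(Q{\left(-8,0 \right)} \right)} = i \sqrt{3} - \left(2 + \frac{1}{3} \cdot 0\right) = i \sqrt{3} - \left(2 + 0\right) = i \sqrt{3} - 2 = -2 + i \sqrt{3}$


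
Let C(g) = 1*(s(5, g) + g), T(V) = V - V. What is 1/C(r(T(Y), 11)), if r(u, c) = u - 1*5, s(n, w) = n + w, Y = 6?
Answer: -⅕ ≈ -0.20000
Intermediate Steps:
T(V) = 0
r(u, c) = -5 + u (r(u, c) = u - 5 = -5 + u)
C(g) = 5 + 2*g (C(g) = 1*((5 + g) + g) = 1*(5 + 2*g) = 5 + 2*g)
1/C(r(T(Y), 11)) = 1/(5 + 2*(-5 + 0)) = 1/(5 + 2*(-5)) = 1/(5 - 10) = 1/(-5) = -⅕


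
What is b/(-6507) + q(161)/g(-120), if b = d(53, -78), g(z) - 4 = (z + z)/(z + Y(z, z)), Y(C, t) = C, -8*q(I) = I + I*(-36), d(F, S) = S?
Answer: 2444671/17352 ≈ 140.89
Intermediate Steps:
q(I) = 35*I/8 (q(I) = -(I + I*(-36))/8 = -(I - 36*I)/8 = -(-35)*I/8 = 35*I/8)
g(z) = 5 (g(z) = 4 + (z + z)/(z + z) = 4 + (2*z)/((2*z)) = 4 + (2*z)*(1/(2*z)) = 4 + 1 = 5)
b = -78
b/(-6507) + q(161)/g(-120) = -78/(-6507) + ((35/8)*161)/5 = -78*(-1/6507) + (5635/8)*(⅕) = 26/2169 + 1127/8 = 2444671/17352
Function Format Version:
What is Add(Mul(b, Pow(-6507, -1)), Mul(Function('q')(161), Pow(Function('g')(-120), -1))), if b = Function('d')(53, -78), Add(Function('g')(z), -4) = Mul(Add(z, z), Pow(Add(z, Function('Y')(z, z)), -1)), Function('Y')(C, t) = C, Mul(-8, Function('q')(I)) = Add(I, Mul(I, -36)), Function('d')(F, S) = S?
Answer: Rational(2444671, 17352) ≈ 140.89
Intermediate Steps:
Function('q')(I) = Mul(Rational(35, 8), I) (Function('q')(I) = Mul(Rational(-1, 8), Add(I, Mul(I, -36))) = Mul(Rational(-1, 8), Add(I, Mul(-36, I))) = Mul(Rational(-1, 8), Mul(-35, I)) = Mul(Rational(35, 8), I))
Function('g')(z) = 5 (Function('g')(z) = Add(4, Mul(Add(z, z), Pow(Add(z, z), -1))) = Add(4, Mul(Mul(2, z), Pow(Mul(2, z), -1))) = Add(4, Mul(Mul(2, z), Mul(Rational(1, 2), Pow(z, -1)))) = Add(4, 1) = 5)
b = -78
Add(Mul(b, Pow(-6507, -1)), Mul(Function('q')(161), Pow(Function('g')(-120), -1))) = Add(Mul(-78, Pow(-6507, -1)), Mul(Mul(Rational(35, 8), 161), Pow(5, -1))) = Add(Mul(-78, Rational(-1, 6507)), Mul(Rational(5635, 8), Rational(1, 5))) = Add(Rational(26, 2169), Rational(1127, 8)) = Rational(2444671, 17352)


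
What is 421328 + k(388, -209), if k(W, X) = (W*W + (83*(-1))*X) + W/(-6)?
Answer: 1767463/3 ≈ 5.8915e+5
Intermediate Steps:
k(W, X) = W² - 83*X - W/6 (k(W, X) = (W² - 83*X) + W*(-⅙) = (W² - 83*X) - W/6 = W² - 83*X - W/6)
421328 + k(388, -209) = 421328 + (388² - 83*(-209) - ⅙*388) = 421328 + (150544 + 17347 - 194/3) = 421328 + 503479/3 = 1767463/3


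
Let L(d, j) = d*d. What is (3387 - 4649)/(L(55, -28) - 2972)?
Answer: -1262/53 ≈ -23.811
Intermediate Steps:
L(d, j) = d**2
(3387 - 4649)/(L(55, -28) - 2972) = (3387 - 4649)/(55**2 - 2972) = -1262/(3025 - 2972) = -1262/53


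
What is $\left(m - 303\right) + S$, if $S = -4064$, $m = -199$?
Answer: $-4566$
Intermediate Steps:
$\left(m - 303\right) + S = \left(-199 - 303\right) - 4064 = -502 - 4064 = -4566$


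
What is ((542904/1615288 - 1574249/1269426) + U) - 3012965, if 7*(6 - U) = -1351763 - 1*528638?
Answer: -4923817305014795239/1794177511602 ≈ -2.7443e+6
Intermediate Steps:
U = 1880443/7 (U = 6 - (-1351763 - 1*528638)/7 = 6 - (-1351763 - 528638)/7 = 6 - 1/7*(-1880401) = 6 + 1880401/7 = 1880443/7 ≈ 2.6863e+5)
((542904/1615288 - 1574249/1269426) + U) - 3012965 = ((542904/1615288 - 1574249/1269426) + 1880443/7) - 3012965 = ((542904*(1/1615288) - 1574249*1/1269426) + 1880443/7) - 3012965 = ((67863/201911 - 1574249/1269426) + 1880443/7) - 3012965 = (-231711133201/256311073086 + 1880443/7) - 3012965 = 481976741229124691/1794177511602 - 3012965 = -4923817305014795239/1794177511602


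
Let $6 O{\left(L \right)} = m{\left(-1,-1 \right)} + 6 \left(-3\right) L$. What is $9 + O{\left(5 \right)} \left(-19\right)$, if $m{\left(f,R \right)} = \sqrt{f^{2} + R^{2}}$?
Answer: $294 - \frac{19 \sqrt{2}}{6} \approx 289.52$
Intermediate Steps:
$m{\left(f,R \right)} = \sqrt{R^{2} + f^{2}}$
$O{\left(L \right)} = - 3 L + \frac{\sqrt{2}}{6}$ ($O{\left(L \right)} = \frac{\sqrt{\left(-1\right)^{2} + \left(-1\right)^{2}} + 6 \left(-3\right) L}{6} = \frac{\sqrt{1 + 1} - 18 L}{6} = \frac{\sqrt{2} - 18 L}{6} = - 3 L + \frac{\sqrt{2}}{6}$)
$9 + O{\left(5 \right)} \left(-19\right) = 9 + \left(\left(-3\right) 5 + \frac{\sqrt{2}}{6}\right) \left(-19\right) = 9 + \left(-15 + \frac{\sqrt{2}}{6}\right) \left(-19\right) = 9 + \left(285 - \frac{19 \sqrt{2}}{6}\right) = 294 - \frac{19 \sqrt{2}}{6}$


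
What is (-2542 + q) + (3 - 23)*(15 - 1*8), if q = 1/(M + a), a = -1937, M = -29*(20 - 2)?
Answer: -6595039/2459 ≈ -2682.0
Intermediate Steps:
M = -522 (M = -29*18 = -522)
q = -1/2459 (q = 1/(-522 - 1937) = 1/(-2459) = -1/2459 ≈ -0.00040667)
(-2542 + q) + (3 - 23)*(15 - 1*8) = (-2542 - 1/2459) + (3 - 23)*(15 - 1*8) = -6250779/2459 - 20*(15 - 8) = -6250779/2459 - 20*7 = -6250779/2459 - 140 = -6595039/2459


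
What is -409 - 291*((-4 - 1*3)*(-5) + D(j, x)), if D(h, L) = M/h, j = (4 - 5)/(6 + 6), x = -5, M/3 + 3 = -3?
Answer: -73450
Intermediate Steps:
M = -18 (M = -9 + 3*(-3) = -9 - 9 = -18)
j = -1/12 ≈ -0.083333
D(h, L) = -18/h
-409 - 291*((-4 - 1*3)*(-5) + D(j, x)) = -409 - 291*((-4 - 1*3)*(-5) - 18/(-1/12)) = -409 - 291*((-4 - 3)*(-5) - 18*(-12)) = -409 - 291*(-7*(-5) + 216) = -409 - 291*(35 + 216) = -409 - 291*251 = -409 - 73041 = -73450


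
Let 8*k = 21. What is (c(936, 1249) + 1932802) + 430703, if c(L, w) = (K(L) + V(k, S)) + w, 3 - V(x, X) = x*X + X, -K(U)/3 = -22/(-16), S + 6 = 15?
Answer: 9458881/4 ≈ 2.3647e+6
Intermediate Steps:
S = 9 (S = -6 + 15 = 9)
k = 21/8 (k = (1/8)*21 = 21/8 ≈ 2.6250)
K(U) = -33/8 (K(U) = -(-66)/(-16) = -(-66)*(-1)/16 = -3*11/8 = -33/8)
V(x, X) = 3 - X - X*x (V(x, X) = 3 - (x*X + X) = 3 - (X*x + X) = 3 - (X + X*x) = 3 + (-X - X*x) = 3 - X - X*x)
c(L, w) = -135/4 + w (c(L, w) = (-33/8 + (3 - 1*9 - 1*9*21/8)) + w = (-33/8 + (3 - 9 - 189/8)) + w = (-33/8 - 237/8) + w = -135/4 + w)
(c(936, 1249) + 1932802) + 430703 = ((-135/4 + 1249) + 1932802) + 430703 = (4861/4 + 1932802) + 430703 = 7736069/4 + 430703 = 9458881/4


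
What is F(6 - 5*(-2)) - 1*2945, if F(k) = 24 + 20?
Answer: -2901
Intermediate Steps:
F(k) = 44
F(6 - 5*(-2)) - 1*2945 = 44 - 1*2945 = 44 - 2945 = -2901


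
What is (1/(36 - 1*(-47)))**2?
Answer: 1/6889 ≈ 0.00014516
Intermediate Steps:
(1/(36 - 1*(-47)))**2 = (1/(36 + 47))**2 = (1/83)**2 = 1/6889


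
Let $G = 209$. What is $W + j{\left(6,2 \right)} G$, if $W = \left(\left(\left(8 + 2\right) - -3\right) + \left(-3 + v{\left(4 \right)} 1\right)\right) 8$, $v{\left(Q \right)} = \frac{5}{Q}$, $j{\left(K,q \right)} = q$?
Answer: $508$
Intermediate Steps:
$W = 90$ ($W = \left(\left(\left(8 + 2\right) - -3\right) - \left(3 - \frac{5}{4} \cdot 1\right)\right) 8 = \left(\left(10 + 3\right) - \left(3 - 5 \cdot \frac{1}{4} \cdot 1\right)\right) 8 = \left(13 + \left(-3 + \frac{5}{4} \cdot 1\right)\right) 8 = \left(13 + \left(-3 + \frac{5}{4}\right)\right) 8 = \left(13 - \frac{7}{4}\right) 8 = \frac{45}{4} \cdot 8 = 90$)
$W + j{\left(6,2 \right)} G = 90 + 2 \cdot 209 = 90 + 418 = 508$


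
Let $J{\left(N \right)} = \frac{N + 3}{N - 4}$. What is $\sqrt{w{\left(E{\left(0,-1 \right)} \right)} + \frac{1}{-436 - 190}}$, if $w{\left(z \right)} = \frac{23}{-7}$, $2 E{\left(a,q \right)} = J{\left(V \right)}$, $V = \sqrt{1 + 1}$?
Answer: $\frac{i \sqrt{63122710}}{4382} \approx 1.8131 i$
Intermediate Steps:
$V = \sqrt{2} \approx 1.4142$
$J{\left(N \right)} = \frac{3 + N}{-4 + N}$
$E{\left(a,q \right)} = \frac{3 + \sqrt{2}}{2 \left(-4 + \sqrt{2}\right)}$ ($E{\left(a,q \right)} = \frac{\frac{1}{-4 + \sqrt{2}} \left(3 + \sqrt{2}\right)}{2} = \frac{3 + \sqrt{2}}{2 \left(-4 + \sqrt{2}\right)}$)
$w{\left(z \right)} = - \frac{23}{7}$ ($w{\left(z \right)} = 23 \left(- \frac{1}{7}\right) = - \frac{23}{7}$)
$\sqrt{w{\left(E{\left(0,-1 \right)} \right)} + \frac{1}{-436 - 190}} = \sqrt{- \frac{23}{7} + \frac{1}{-436 - 190}} = \sqrt{- \frac{23}{7} + \frac{1}{-626}} = \sqrt{- \frac{23}{7} - \frac{1}{626}} = \sqrt{- \frac{14405}{4382}} = \frac{i \sqrt{63122710}}{4382}$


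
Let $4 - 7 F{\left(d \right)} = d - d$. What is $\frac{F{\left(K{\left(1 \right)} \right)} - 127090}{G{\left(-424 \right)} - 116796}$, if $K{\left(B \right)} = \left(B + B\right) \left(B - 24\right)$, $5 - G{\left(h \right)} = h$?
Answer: $\frac{296542}{271523} \approx 1.0921$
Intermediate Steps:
$G{\left(h \right)} = 5 - h$
$K{\left(B \right)} = 2 B \left(-24 + B\right)$
$F{\left(d \right)} = \frac{4}{7}$ ($F{\left(d \right)} = \frac{4}{7} - \frac{d - d}{7} = \frac{4}{7} - 0 = \frac{4}{7} + 0 = \frac{4}{7}$)
$\frac{F{\left(K{\left(1 \right)} \right)} - 127090}{G{\left(-424 \right)} - 116796} = \frac{\frac{4}{7} - 127090}{\left(5 - -424\right) - 116796} = - \frac{889626}{7 \left(\left(5 + 424\right) - 116796\right)} = - \frac{889626}{7 \left(429 - 116796\right)} = - \frac{889626}{7 \left(-116367\right)} = \left(- \frac{889626}{7}\right) \left(- \frac{1}{116367}\right) = \frac{296542}{271523}$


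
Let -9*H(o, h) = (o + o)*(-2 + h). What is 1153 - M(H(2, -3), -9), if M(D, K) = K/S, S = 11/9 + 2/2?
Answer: 23141/20 ≈ 1157.1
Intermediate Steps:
H(o, h) = -2*o*(-2 + h)/9 (H(o, h) = -(o + o)*(-2 + h)/9 = -2*o*(-2 + h)/9)
S = 20/9 (S = 11*(⅑) + 2*(½) = 11/9 + 1 = 20/9 ≈ 2.2222)
M(D, K) = 9*K/20 (M(D, K) = K/(20/9) = K*(9/20) = 9*K/20)
1153 - M(H(2, -3), -9) = 1153 - 9*(-9)/20 = 1153 - 1*(-81/20) = 1153 + 81/20 = 23141/20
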